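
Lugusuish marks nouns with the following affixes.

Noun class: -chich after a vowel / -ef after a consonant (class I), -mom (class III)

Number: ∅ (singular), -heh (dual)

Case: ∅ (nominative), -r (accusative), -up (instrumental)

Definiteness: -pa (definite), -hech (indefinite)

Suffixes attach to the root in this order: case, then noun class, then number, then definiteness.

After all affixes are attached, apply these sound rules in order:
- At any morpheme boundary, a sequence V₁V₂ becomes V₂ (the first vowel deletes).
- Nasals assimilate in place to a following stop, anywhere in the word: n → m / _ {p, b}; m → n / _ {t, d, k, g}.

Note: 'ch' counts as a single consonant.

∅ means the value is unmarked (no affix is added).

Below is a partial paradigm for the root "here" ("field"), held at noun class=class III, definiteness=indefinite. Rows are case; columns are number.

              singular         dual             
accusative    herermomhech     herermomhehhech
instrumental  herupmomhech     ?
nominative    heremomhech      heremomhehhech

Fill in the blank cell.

Attach case instrumental -up → hereup.
Attach noun class class III -mom → hereupmom.
Attach number dual -heh → hereupmomheh.
Attach definiteness indefinite -hech → hereupmomhehhech.
Apply vowel deletion: hereupmomhehhech → herupmomhehhech.
Nasal assimilation: no change.

herupmomhehhech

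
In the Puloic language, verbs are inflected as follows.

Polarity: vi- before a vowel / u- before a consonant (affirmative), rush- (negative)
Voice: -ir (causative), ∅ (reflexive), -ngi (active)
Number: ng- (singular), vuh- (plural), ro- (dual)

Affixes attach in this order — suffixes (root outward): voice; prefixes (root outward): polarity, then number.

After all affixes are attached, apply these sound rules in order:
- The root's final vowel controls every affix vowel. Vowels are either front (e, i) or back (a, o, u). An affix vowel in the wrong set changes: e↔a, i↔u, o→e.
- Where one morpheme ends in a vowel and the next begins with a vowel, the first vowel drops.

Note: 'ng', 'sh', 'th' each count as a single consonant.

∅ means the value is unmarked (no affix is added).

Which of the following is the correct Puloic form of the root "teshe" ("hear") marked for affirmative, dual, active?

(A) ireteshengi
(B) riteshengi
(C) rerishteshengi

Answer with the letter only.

Attach polarity affirmative u- (before consonant 't') → uteshe.
Attach voice active -ngi → uteshengi.
Attach number dual ro- → routeshengi.
Apply vowel harmony: routeshengi → reiteshengi.
Apply vowel deletion: reiteshengi → riteshengi.
So the correct form is riteshengi, option (B).
(A) ireteshengi is wrong: it has the affixes in the wrong order.
(C) rerishteshengi is wrong: it uses negative instead of affirmative for polarity.

B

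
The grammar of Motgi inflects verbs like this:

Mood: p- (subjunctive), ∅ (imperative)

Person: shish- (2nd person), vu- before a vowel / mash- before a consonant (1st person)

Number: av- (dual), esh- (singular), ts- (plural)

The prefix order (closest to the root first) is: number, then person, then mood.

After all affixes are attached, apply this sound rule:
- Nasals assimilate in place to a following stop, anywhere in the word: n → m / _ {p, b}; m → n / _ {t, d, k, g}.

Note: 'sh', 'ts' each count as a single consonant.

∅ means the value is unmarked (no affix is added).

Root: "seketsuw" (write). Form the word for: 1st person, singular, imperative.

vueshseketsuw

Attach number singular esh- → eshseketsuw.
Attach person 1st person vu- (before vowel 'e') → vueshseketsuw.
mood = imperative: zero marking, form stays vueshseketsuw.
Nasal assimilation: no change.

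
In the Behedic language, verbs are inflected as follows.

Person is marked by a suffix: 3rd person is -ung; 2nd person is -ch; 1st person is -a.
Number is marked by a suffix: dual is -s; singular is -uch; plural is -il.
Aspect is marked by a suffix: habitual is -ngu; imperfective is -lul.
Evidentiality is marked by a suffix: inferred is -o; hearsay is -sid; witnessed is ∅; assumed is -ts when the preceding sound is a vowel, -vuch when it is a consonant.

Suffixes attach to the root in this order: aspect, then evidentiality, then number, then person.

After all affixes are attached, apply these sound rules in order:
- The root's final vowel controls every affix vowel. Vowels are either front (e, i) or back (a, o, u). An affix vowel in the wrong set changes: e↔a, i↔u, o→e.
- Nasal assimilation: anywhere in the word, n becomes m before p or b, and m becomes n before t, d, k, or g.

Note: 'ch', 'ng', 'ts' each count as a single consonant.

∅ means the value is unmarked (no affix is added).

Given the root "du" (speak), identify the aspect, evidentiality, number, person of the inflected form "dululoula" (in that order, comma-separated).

Segment: du-lul-o-il-a.
aspect: -lul → imperfective.
evidentiality: -o → inferred.
number: -il → plural.
person: -a → 1st person.

imperfective, inferred, plural, 1st person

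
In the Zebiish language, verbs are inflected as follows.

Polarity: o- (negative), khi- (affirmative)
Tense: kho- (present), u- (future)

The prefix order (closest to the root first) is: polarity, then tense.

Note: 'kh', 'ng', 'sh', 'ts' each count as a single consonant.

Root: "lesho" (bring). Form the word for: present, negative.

khoolesho

Attach polarity negative o- → olesho.
Attach tense present kho- → khoolesho.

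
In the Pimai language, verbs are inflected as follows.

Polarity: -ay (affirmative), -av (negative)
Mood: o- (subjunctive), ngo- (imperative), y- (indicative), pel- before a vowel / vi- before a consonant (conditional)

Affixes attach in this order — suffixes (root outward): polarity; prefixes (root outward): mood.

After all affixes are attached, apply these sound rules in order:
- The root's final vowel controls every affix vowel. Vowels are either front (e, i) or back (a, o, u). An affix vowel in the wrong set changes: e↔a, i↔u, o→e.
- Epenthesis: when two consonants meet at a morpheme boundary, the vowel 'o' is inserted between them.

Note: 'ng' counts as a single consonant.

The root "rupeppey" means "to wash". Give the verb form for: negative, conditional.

Attach mood conditional vi- (before consonant 'r') → virupeppey.
Attach polarity negative -av → virupeppeyav.
Apply vowel harmony: virupeppeyav → virupeppeyev.
Epenthesis: no change.

virupeppeyev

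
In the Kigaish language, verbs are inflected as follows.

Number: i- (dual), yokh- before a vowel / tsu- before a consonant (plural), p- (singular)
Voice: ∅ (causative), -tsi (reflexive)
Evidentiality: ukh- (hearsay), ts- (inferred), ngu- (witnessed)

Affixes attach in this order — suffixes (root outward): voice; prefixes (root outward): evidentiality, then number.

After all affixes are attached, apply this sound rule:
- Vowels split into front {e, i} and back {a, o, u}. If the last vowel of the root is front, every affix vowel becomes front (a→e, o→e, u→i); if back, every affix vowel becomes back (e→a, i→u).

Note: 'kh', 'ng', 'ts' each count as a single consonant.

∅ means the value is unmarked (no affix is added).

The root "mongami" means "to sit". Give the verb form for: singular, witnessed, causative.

Attach evidentiality witnessed ngu- → ngumongami.
Attach number singular p- → pngumongami.
voice = causative: zero marking, form stays pngumongami.
Apply vowel harmony: pngumongami → pngimongami.

pngimongami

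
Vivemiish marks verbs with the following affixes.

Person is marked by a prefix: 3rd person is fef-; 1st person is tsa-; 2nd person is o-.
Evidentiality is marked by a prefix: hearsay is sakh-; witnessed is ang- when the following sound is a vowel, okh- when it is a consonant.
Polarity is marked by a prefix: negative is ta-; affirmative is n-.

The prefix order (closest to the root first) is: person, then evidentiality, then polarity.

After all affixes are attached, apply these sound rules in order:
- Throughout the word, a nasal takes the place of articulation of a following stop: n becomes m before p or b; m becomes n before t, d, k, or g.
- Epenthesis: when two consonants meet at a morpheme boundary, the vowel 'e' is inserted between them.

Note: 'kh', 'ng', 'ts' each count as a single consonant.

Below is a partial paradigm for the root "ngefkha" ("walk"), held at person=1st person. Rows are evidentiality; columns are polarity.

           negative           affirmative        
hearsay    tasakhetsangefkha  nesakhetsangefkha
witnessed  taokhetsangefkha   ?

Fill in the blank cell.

nokhetsangefkha

Attach person 1st person tsa- → tsangefkha.
Attach evidentiality witnessed okh- (before consonant 'ts') → okhtsangefkha.
Attach polarity affirmative n- → nokhtsangefkha.
Nasal assimilation: no change.
Apply epenthesis: nokhtsangefkha → nokhetsangefkha.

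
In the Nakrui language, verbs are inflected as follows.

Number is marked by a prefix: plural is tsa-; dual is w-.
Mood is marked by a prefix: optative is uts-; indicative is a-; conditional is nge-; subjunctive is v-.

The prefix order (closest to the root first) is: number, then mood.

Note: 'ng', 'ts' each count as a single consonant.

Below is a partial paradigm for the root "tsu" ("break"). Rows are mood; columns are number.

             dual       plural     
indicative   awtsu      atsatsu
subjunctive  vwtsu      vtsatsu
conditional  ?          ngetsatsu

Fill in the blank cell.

Attach number dual w- → wtsu.
Attach mood conditional nge- → ngewtsu.

ngewtsu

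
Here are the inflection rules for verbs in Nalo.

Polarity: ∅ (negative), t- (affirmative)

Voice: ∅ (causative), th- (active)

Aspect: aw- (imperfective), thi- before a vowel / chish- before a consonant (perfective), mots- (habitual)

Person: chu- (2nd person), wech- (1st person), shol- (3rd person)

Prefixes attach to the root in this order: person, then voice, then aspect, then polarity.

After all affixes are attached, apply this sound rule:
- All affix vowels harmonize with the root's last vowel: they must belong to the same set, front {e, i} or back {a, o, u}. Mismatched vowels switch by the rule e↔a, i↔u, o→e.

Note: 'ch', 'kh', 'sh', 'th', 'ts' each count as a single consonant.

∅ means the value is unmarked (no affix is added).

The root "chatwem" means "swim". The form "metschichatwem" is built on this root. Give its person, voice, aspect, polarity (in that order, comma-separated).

Segment: mots-chu-chatwem.
person: chu- → 2nd person.
voice: ∅ → causative.
aspect: mots- → habitual.
polarity: ∅ → negative.

2nd person, causative, habitual, negative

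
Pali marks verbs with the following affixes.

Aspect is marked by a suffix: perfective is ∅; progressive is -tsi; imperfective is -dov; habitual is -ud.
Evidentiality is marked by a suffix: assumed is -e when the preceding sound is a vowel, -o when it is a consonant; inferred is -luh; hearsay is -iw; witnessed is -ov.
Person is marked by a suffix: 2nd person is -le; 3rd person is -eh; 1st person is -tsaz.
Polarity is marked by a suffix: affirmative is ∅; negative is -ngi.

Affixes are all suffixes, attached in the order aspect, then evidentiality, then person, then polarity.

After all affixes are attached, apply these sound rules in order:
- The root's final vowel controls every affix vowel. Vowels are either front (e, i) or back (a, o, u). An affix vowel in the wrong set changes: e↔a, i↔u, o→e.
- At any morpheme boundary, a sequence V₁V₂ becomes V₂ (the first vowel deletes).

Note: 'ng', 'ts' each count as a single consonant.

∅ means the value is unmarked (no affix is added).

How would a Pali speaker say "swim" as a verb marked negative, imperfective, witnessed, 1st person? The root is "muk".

mukdovovtsazngu

Attach aspect imperfective -dov → mukdov.
Attach evidentiality witnessed -ov → mukdovov.
Attach person 1st person -tsaz → mukdovovtsaz.
Attach polarity negative -ngi → mukdovovtsazngi.
Apply vowel harmony: mukdovovtsazngi → mukdovovtsazngu.
Vowel deletion: no change.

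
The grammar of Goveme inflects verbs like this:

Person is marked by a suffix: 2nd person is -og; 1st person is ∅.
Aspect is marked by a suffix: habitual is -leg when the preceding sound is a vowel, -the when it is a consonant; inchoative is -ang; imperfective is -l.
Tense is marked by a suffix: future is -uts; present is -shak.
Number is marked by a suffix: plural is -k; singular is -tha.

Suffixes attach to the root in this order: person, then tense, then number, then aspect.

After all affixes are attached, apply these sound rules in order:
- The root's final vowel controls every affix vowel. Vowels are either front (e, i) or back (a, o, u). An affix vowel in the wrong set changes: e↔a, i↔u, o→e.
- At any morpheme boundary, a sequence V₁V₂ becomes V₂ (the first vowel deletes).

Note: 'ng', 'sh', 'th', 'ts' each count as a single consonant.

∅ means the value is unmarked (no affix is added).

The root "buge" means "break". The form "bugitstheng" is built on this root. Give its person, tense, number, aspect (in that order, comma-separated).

1st person, future, singular, inchoative

Segment: buge-uts-tha-ang.
person: ∅ → 1st person.
tense: -uts → future.
number: -tha → singular.
aspect: -ang → inchoative.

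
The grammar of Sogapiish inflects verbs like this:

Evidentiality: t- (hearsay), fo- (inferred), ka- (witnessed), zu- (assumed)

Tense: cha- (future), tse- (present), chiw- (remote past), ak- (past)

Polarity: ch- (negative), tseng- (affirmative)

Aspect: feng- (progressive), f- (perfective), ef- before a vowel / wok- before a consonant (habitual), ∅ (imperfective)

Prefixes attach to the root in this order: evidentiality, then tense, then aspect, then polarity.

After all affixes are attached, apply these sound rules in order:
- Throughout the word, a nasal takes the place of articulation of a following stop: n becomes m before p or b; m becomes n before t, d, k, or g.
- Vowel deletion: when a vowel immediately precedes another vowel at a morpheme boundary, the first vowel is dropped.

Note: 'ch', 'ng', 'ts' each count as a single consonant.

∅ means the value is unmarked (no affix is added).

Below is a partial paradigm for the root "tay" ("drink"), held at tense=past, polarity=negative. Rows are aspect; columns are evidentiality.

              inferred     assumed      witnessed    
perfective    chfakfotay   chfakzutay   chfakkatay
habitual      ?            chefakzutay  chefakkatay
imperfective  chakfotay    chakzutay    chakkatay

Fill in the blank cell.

chefakfotay

Attach evidentiality inferred fo- → fotay.
Attach tense past ak- → akfotay.
Attach aspect habitual ef- (before vowel 'a') → efakfotay.
Attach polarity negative ch- → chefakfotay.
Nasal assimilation: no change.
Vowel deletion: no change.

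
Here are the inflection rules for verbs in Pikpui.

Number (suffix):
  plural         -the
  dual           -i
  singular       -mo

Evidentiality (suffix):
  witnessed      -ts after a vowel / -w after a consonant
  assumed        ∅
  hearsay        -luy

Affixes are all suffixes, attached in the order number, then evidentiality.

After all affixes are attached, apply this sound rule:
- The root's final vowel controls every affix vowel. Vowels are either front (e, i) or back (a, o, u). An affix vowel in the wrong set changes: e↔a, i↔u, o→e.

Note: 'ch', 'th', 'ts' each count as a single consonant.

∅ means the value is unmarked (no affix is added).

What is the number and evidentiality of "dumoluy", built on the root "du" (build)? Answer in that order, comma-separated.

Segment: du-mo-luy.
number: -mo → singular.
evidentiality: -luy → hearsay.

singular, hearsay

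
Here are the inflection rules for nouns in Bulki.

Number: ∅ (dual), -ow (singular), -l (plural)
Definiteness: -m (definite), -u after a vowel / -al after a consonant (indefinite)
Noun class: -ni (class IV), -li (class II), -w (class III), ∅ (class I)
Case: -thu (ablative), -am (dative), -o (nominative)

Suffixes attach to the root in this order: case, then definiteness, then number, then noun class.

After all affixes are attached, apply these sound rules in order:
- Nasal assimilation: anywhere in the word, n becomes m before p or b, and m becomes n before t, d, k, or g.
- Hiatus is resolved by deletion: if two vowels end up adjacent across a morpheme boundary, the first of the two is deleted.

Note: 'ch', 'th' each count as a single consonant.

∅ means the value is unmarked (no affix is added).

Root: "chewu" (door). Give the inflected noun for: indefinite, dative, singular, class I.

chewamalow

Attach case dative -am → chewuam.
Attach definiteness indefinite -al (after consonant 'm') → chewuamal.
Attach number singular -ow → chewuamalow.
noun class = class I: zero marking, form stays chewuamalow.
Nasal assimilation: no change.
Apply vowel deletion: chewuamalow → chewamalow.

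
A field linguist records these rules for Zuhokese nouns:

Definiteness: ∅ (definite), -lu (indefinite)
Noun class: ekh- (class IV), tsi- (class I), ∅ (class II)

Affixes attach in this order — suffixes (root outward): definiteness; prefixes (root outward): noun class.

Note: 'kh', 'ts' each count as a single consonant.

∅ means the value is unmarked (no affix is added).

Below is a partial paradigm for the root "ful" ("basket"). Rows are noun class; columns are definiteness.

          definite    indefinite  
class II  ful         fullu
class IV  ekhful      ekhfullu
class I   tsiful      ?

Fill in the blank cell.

tsifullu

Attach definiteness indefinite -lu → fullu.
Attach noun class class I tsi- → tsifullu.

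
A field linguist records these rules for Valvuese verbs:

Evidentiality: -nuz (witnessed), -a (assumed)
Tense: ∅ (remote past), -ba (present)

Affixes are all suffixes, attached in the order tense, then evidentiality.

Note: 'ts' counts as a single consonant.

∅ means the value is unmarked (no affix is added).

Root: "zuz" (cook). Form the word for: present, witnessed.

zuzbanuz

Attach tense present -ba → zuzba.
Attach evidentiality witnessed -nuz → zuzbanuz.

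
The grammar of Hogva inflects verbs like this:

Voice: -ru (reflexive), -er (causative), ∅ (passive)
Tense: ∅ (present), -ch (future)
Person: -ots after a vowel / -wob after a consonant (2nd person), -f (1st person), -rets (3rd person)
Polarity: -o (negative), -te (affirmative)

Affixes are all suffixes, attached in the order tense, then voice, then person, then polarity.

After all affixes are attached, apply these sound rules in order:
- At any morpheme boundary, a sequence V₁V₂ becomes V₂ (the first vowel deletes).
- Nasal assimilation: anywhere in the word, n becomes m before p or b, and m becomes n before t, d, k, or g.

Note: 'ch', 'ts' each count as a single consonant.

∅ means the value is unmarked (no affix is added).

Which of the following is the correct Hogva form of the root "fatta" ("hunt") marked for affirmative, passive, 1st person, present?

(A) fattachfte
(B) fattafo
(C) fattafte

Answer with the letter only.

tense = present: zero marking, form stays fatta.
voice = passive: zero marking, form stays fatta.
Attach person 1st person -f → fattaf.
Attach polarity affirmative -te → fattafte.
Vowel deletion: no change.
Nasal assimilation: no change.
So the correct form is fattafte, option (C).
(B) fattafo is wrong: it uses negative instead of affirmative for polarity.
(A) fattachfte is wrong: it uses future instead of present for tense.

C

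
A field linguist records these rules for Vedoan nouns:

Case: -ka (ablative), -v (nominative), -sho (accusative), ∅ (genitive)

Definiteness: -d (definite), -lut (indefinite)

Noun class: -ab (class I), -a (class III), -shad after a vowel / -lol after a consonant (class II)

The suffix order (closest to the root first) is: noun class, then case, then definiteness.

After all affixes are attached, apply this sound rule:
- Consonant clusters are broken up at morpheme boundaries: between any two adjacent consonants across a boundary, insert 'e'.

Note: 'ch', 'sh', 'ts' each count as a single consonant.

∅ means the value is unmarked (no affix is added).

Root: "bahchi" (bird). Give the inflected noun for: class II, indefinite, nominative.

bahchishadevelut

Attach noun class class II -shad (after vowel 'i') → bahchishad.
Attach case nominative -v → bahchishadv.
Attach definiteness indefinite -lut → bahchishadvlut.
Apply epenthesis: bahchishadvlut → bahchishadevelut.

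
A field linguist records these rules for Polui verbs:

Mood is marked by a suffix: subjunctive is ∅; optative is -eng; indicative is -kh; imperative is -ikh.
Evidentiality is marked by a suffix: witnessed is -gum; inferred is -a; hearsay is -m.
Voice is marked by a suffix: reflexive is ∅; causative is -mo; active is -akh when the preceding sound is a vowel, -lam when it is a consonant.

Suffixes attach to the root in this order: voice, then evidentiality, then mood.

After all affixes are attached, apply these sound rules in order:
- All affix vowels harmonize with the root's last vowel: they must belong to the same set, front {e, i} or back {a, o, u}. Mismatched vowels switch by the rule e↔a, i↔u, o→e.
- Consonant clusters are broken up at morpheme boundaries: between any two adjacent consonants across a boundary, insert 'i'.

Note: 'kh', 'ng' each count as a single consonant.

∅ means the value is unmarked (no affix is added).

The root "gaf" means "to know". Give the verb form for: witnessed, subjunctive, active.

gafilamigum

Attach voice active -lam (after consonant 'f') → gaflam.
Attach evidentiality witnessed -gum → gaflamgum.
mood = subjunctive: zero marking, form stays gaflamgum.
Vowel harmony: no change.
Apply epenthesis: gaflamgum → gafilamigum.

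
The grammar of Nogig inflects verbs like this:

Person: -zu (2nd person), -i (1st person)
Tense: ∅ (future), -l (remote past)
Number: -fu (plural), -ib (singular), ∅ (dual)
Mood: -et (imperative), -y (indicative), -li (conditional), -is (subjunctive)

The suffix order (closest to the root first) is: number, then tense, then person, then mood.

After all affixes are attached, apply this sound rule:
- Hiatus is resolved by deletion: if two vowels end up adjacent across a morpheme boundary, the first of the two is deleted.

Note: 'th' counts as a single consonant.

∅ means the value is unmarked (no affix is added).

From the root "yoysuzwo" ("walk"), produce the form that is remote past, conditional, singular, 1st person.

Attach number singular -ib → yoysuzwoib.
Attach tense remote past -l → yoysuzwoibl.
Attach person 1st person -i → yoysuzwoibli.
Attach mood conditional -li → yoysuzwoiblili.
Apply vowel deletion: yoysuzwoiblili → yoysuzwiblili.

yoysuzwiblili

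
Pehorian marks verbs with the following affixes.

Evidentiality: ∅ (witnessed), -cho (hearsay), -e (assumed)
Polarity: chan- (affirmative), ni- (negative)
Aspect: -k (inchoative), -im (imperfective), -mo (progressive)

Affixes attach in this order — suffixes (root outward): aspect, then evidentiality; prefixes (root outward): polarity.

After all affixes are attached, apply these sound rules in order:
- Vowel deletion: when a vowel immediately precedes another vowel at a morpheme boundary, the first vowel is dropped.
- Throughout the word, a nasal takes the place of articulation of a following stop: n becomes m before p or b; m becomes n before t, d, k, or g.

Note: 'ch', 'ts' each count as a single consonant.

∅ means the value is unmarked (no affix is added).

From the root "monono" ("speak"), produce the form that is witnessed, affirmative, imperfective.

Attach aspect imperfective -im → mononoim.
evidentiality = witnessed: zero marking, form stays mononoim.
Attach polarity affirmative chan- → chanmononoim.
Apply vowel deletion: chanmononoim → chanmononim.
Nasal assimilation: no change.

chanmononim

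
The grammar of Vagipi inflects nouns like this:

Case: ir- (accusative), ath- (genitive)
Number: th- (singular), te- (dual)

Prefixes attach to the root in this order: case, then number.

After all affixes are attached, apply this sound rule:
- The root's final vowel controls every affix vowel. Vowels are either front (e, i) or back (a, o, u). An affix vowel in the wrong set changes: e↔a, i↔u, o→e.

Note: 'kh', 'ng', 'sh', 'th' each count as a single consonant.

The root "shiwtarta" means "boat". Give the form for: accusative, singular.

Attach case accusative ir- → irshiwtarta.
Attach number singular th- → thirshiwtarta.
Apply vowel harmony: thirshiwtarta → thurshiwtarta.

thurshiwtarta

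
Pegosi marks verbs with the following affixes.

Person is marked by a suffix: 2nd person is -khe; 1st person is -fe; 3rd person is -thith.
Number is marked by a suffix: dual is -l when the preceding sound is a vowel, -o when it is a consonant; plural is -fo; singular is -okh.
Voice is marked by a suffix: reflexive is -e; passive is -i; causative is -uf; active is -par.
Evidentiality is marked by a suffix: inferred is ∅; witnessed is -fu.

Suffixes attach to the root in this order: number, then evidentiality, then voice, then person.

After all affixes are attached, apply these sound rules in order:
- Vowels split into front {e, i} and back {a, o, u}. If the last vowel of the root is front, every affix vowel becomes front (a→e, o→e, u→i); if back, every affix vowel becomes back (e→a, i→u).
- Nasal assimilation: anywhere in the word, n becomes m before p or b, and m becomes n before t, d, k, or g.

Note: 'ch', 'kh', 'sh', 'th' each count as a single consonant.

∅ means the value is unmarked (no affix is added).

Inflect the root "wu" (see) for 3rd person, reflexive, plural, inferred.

Attach number plural -fo → wufo.
evidentiality = inferred: zero marking, form stays wufo.
Attach voice reflexive -e → wufoe.
Attach person 3rd person -thith → wufoethith.
Apply vowel harmony: wufoethith → wufoathuth.
Nasal assimilation: no change.

wufoathuth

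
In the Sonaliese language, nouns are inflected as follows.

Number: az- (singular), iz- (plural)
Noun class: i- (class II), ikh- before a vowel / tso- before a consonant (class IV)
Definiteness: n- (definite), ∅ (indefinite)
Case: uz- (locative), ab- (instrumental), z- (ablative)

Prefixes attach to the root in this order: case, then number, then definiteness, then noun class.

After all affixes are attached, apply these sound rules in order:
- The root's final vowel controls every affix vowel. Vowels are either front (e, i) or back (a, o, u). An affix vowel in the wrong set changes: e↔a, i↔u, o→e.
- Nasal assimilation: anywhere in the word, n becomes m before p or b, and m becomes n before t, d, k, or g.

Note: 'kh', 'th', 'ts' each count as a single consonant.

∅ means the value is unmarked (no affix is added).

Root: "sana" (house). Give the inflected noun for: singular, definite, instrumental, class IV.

tsonazabsana

Attach case instrumental ab- → absana.
Attach number singular az- → azabsana.
Attach definiteness definite n- → nazabsana.
Attach noun class class IV tso- (before consonant 'n') → tsonazabsana.
Vowel harmony: no change.
Nasal assimilation: no change.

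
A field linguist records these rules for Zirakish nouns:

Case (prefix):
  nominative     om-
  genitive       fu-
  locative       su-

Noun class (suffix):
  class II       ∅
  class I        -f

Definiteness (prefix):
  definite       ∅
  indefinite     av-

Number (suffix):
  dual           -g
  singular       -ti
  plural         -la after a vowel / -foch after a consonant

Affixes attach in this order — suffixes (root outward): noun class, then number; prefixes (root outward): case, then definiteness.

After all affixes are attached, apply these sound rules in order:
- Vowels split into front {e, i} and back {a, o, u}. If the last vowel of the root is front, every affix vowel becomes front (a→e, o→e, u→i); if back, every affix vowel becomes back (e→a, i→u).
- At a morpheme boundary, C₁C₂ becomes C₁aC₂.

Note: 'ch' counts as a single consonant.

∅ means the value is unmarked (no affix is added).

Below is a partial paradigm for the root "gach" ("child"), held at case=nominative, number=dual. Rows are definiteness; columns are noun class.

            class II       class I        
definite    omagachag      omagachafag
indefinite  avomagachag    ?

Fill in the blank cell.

Attach noun class class I -f → gachf.
Attach case nominative om- → omgachf.
Attach definiteness indefinite av- → avomgachf.
Attach number dual -g → avomgachfg.
Vowel harmony: no change.
Apply epenthesis: avomgachfg → avomagachafag.

avomagachafag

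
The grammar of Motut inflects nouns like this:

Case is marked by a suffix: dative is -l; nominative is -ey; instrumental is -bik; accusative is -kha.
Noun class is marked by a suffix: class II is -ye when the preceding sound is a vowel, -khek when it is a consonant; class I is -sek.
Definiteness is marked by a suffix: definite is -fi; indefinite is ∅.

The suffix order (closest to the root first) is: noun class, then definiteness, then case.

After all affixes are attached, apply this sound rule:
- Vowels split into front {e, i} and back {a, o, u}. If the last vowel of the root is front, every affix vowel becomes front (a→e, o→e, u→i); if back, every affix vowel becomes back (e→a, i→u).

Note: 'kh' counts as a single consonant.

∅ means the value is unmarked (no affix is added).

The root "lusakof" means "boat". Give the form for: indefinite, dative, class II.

Attach noun class class II -khek (after consonant 'f') → lusakofkhek.
definiteness = indefinite: zero marking, form stays lusakofkhek.
Attach case dative -l → lusakofkhekl.
Apply vowel harmony: lusakofkhekl → lusakofkhakl.

lusakofkhakl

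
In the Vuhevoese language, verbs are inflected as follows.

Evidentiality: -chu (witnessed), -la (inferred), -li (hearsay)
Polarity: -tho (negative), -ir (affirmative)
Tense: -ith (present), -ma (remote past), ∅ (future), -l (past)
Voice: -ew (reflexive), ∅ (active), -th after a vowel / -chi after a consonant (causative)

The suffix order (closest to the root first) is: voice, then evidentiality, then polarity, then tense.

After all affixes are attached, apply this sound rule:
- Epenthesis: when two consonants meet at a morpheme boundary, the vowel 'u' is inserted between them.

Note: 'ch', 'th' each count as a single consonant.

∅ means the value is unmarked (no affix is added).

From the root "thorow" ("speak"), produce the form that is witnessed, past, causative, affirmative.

thorowuchichuirul

Attach voice causative -chi (after consonant 'w') → thorowchi.
Attach evidentiality witnessed -chu → thorowchichu.
Attach polarity affirmative -ir → thorowchichuir.
Attach tense past -l → thorowchichuirl.
Apply epenthesis: thorowchichuirl → thorowuchichuirul.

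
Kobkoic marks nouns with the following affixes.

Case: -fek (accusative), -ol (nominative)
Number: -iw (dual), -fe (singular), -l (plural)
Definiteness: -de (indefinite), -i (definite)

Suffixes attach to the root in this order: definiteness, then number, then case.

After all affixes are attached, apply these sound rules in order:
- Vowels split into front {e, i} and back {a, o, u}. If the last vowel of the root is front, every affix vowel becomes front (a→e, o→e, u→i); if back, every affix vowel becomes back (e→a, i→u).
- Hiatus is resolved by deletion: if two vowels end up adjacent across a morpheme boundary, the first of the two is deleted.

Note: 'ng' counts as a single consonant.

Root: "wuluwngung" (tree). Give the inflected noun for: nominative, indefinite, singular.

wuluwngungdafol

Attach definiteness indefinite -de → wuluwngungde.
Attach number singular -fe → wuluwngungdefe.
Attach case nominative -ol → wuluwngungdefeol.
Apply vowel harmony: wuluwngungdefeol → wuluwngungdafaol.
Apply vowel deletion: wuluwngungdafaol → wuluwngungdafol.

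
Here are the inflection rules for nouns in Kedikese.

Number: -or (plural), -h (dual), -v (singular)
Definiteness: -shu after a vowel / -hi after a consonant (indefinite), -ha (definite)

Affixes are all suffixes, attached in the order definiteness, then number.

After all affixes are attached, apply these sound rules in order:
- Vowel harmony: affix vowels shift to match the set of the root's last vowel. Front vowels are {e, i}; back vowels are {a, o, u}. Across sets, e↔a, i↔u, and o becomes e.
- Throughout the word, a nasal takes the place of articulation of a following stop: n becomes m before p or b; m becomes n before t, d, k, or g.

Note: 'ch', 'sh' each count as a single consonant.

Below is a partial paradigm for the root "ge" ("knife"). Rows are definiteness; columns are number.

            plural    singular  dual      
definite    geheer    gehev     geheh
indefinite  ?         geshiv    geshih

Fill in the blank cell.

Attach definiteness indefinite -shu (after vowel 'e') → geshu.
Attach number plural -or → geshuor.
Apply vowel harmony: geshuor → geshier.
Nasal assimilation: no change.

geshier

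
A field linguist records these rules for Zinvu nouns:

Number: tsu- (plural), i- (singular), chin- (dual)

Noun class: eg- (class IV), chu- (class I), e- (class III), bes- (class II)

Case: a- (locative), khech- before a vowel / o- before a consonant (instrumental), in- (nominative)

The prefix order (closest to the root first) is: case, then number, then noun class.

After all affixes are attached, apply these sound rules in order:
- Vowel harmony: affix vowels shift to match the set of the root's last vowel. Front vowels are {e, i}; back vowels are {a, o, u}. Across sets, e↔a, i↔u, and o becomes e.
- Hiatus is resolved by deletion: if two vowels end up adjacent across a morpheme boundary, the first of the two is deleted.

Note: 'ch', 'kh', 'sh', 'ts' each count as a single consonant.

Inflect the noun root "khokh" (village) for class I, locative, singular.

chakhokh

Attach case locative a- → akhokh.
Attach number singular i- → iakhokh.
Attach noun class class I chu- → chuiakhokh.
Apply vowel harmony: chuiakhokh → chuuakhokh.
Apply vowel deletion: chuuakhokh → chakhokh.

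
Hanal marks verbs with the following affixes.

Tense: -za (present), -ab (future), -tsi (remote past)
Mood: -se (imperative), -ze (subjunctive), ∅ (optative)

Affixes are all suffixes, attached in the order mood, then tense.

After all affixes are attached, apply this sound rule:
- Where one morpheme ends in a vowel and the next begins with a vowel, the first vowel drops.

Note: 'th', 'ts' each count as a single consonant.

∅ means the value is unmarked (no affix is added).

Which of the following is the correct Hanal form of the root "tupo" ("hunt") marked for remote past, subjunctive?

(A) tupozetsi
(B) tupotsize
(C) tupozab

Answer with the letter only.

Attach mood subjunctive -ze → tupoze.
Attach tense remote past -tsi → tupozetsi.
Vowel deletion: no change.
So the correct form is tupozetsi, option (A).
(B) tupotsize is wrong: it has the affixes in the wrong order.
(C) tupozab is wrong: it uses future instead of remote past for tense.

A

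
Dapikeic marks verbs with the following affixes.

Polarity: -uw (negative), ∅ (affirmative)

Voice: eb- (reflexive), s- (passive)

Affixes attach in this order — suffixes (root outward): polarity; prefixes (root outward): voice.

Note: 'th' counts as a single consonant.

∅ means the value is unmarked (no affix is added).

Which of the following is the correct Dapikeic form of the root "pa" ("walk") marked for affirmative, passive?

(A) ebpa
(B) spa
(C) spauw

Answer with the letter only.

Attach voice passive s- → spa.
polarity = affirmative: zero marking, form stays spa.
So the correct form is spa, option (B).
(C) spauw is wrong: it uses negative instead of affirmative for polarity.
(A) ebpa is wrong: it uses reflexive instead of passive for voice.

B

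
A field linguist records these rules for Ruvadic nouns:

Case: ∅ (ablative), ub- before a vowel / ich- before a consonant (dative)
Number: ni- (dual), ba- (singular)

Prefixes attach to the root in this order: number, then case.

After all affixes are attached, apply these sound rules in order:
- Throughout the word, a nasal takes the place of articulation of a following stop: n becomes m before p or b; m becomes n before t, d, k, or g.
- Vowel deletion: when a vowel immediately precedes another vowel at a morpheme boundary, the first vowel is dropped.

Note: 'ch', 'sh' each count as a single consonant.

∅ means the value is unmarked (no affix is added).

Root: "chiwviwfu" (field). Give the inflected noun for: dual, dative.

ichnichiwviwfu

Attach number dual ni- → nichiwviwfu.
Attach case dative ich- (before consonant 'n') → ichnichiwviwfu.
Nasal assimilation: no change.
Vowel deletion: no change.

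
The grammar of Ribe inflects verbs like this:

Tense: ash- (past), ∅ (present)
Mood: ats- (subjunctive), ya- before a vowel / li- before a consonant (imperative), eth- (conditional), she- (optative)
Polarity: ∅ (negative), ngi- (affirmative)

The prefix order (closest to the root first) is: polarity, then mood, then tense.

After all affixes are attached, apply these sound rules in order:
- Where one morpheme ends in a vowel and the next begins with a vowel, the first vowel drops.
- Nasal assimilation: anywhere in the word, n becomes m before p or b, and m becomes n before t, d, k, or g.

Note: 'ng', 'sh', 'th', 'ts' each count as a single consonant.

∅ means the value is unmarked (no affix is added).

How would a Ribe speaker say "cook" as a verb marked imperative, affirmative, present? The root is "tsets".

Attach polarity affirmative ngi- → ngitsets.
Attach mood imperative li- (before consonant 'ng') → lingitsets.
tense = present: zero marking, form stays lingitsets.
Vowel deletion: no change.
Nasal assimilation: no change.

lingitsets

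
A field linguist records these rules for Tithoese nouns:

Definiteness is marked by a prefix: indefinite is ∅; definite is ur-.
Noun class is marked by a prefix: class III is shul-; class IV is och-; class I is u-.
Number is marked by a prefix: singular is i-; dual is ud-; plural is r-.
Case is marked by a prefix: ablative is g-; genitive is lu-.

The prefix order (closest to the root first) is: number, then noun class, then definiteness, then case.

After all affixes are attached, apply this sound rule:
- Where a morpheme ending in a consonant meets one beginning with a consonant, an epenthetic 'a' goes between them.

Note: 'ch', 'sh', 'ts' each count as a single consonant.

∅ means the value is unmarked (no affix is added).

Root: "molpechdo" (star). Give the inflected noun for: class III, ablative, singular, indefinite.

gashulimolpechdo

Attach number singular i- → imolpechdo.
Attach noun class class III shul- → shulimolpechdo.
definiteness = indefinite: zero marking, form stays shulimolpechdo.
Attach case ablative g- → gshulimolpechdo.
Apply epenthesis: gshulimolpechdo → gashulimolpechdo.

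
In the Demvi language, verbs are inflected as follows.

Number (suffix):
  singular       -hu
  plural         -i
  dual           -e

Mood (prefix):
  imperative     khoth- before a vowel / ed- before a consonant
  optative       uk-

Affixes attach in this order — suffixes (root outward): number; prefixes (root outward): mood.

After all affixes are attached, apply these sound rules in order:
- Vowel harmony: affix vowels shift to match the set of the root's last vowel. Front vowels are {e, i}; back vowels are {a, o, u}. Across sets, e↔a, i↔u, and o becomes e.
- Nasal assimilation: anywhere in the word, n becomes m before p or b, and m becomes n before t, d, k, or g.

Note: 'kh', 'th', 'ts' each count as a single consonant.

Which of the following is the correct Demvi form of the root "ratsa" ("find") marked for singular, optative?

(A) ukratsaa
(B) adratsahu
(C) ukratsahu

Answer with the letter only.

Attach mood optative uk- → ukratsa.
Attach number singular -hu → ukratsahu.
Vowel harmony: no change.
Nasal assimilation: no change.
So the correct form is ukratsahu, option (C).
(A) ukratsaa is wrong: it uses dual instead of singular for number.
(B) adratsahu is wrong: it uses imperative instead of optative for mood.

C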